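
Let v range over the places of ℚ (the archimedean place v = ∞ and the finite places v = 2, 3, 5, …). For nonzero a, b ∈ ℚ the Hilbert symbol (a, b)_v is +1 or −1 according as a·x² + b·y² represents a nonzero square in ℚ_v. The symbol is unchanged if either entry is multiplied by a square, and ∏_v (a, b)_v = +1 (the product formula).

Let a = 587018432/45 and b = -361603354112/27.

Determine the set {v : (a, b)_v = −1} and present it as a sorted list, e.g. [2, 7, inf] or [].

(a, b) ≡ (7735, -14586) mod (ℚ^×)²; places V = {2, 3, 5, 7, 11, 13, 17, ∞}.
(a,b)_∞: sgn(7735)=+, sgn(-14586)=−, so +1.
(a,b)_13: α=1, u≡4; β=1, v≡10 (mod 13); (4|13)=+1, (10|13)=+1; sign (−1)^0·+1^1·+1^1 = +1.
(a,b)_5: α=-1, u≡3; β=0, v≡4 (mod 5); (3|5)=-1, (4|5)=+1; sign (−1)^0·-1^0·+1^-1 = +1.
(a,b)_7: α=3, u≡5; β=4, v≡4 (mod 7); (5|7)=-1, (4|7)=+1; sign (−1)^0·-1^4·+1^3 = +1.
(a,b)_3: α=-2, u≡1; β=-3, v≡1 (mod 3); (1|3)=+1, (1|3)=+1; sign (−1)^0·+1^-3·+1^-2 = +1.
(a,b)_11: α=2, u≡7; β=3, v≡3 (mod 11); (7|11)=-1, (3|11)=+1; sign (−1)^0·-1^3·+1^2 = -1.
(a,b)_2: α=6, β=9; u≡7, v≡3 (mod 8); ε(u)ε(v)=1·1, αω(v)=6·1, βω(u)=9·0; sum ≡ 1  ⇒  -1.
(a,b)_17: α=1, u≡1; β=1, v≡16 (mod 17); (1|17)=+1, (16|17)=+1; sign (−1)^0·+1^1·+1^1 = +1.
Ram(7735, -14586) = {2, 11}; no ℚ_2-point on the conic.

[2, 11]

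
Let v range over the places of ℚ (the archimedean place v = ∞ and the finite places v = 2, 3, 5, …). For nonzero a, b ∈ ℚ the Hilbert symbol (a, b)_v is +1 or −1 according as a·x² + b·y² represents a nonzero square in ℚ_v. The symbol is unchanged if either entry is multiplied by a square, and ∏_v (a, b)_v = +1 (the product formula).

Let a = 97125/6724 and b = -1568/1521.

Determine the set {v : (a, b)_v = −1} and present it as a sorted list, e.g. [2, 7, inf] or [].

[2, 5, 7, 37]

Mod squares: a ≡ 3885, b ≡ -2. Check v ∈ {∞, 2, 3, 5, 7, 13, 37, 41}.
v=41: a=41^-2·(≡40), b=41^0·(≡18) mod 41; (40|41)=+1, (18|41)=+1; (−1)^{-2·0·20}·(+1)^0·(+1)^-2 = +1.
v=2: v_2(a)=-2, v_2(b)=5; units ≡ 5, 7 (mod 8); ε·ε+αω+βω = 0·1+-2·0+5·1 ≡ 1  ⇒  (a,b)_2 = -1.
v=5: a=5^3·(≡3), b=5^0·(≡2) mod 5; (3|5)=-1, (2|5)=-1; (−1)^{3·0·2}·(-1)^0·(-1)^3 = -1.
v=∞: 3885 > 0 and -2 < 0  ⇒  (a,b)_∞ = +1.
v=7: a=7^1·(≡2), b=7^2·(≡5) mod 7; (2|7)=+1, (5|7)=-1; (−1)^{1·2·3}·(+1)^2·(-1)^1 = -1.
v=37: a=37^1·(≡15), b=37^0·(≡15) mod 37; (15|37)=-1, (15|37)=-1; (−1)^{1·0·18}·(-1)^0·(-1)^1 = -1.
v=3: a=3^1·(≡2), b=3^-2·(≡1) mod 3; (2|3)=-1, (1|3)=+1; (−1)^{1·-2·1}·(-1)^-2·(+1)^1 = +1.
v=13: a=13^0·(≡5), b=13^-2·(≡2) mod 13; (5|13)=-1, (2|13)=-1; (−1)^{0·-2·6}·(-1)^-2·(-1)^0 = +1.
(3885, -2 / ℚ) ramifies at {2, 5, 7, 37}: a division algebra.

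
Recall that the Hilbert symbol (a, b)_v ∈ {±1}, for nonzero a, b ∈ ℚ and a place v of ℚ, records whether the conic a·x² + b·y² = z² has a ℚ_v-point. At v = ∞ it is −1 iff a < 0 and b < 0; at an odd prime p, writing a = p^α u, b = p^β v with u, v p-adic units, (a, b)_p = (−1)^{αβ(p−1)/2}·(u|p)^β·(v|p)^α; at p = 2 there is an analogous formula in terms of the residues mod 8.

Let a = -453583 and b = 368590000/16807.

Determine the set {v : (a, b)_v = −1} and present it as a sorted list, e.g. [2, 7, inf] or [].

Mod squares: a ≡ -453583, b ≡ 258013. Check v ∈ {∞, 2, 5, 7, 13, 23, 29, 31, 37, 41}.
v=31: a=31^0·(≡9), b=31^1·(≡21) mod 31; (9|31)=+1, (21|31)=-1; (−1)^{0·1·15}·(+1)^1·(-1)^0 = +1.
v=7: a=7^0·(≡3), b=7^-5·(≡2) mod 7; (3|7)=-1, (2|7)=+1; (−1)^{0·-5·3}·(-1)^-5·(+1)^0 = -1.
v=29: a=29^0·(≡6), b=29^1·(≡7) mod 29; (6|29)=+1, (7|29)=+1; (−1)^{0·1·14}·(+1)^1·(+1)^0 = +1.
v=23: a=23^1·(≡13), b=23^0·(≡7) mod 23; (13|23)=+1, (7|23)=-1; (−1)^{1·0·11}·(+1)^0·(-1)^1 = -1.
v=37: a=37^1·(≡25), b=37^0·(≡16) mod 37; (25|37)=+1, (16|37)=+1; (−1)^{1·0·18}·(+1)^0·(+1)^1 = +1.
v=5: a=5^0·(≡2), b=5^4·(≡2) mod 5; (2|5)=-1, (2|5)=-1; (−1)^{0·4·2}·(-1)^4·(-1)^0 = +1.
v=∞: -453583 < 0 and 258013 > 0  ⇒  (a,b)_∞ = +1.
v=41: a=41^1·(≡7), b=41^1·(≡37) mod 41; (7|41)=-1, (37|41)=+1; (−1)^{1·1·20}·(-1)^1·(+1)^1 = -1.
v=2: v_2(a)=0, v_2(b)=4; units ≡ 1, 5 (mod 8); ε·ε+αω+βω = 0·0+0·1+4·0 ≡ 0  ⇒  (a,b)_2 = +1.
v=13: a=13^1·(≡1), b=13^0·(≡7) mod 13; (1|13)=+1, (7|13)=-1; (−1)^{1·0·6}·(+1)^0·(-1)^1 = -1.
(-453583, 258013 / ℚ) ramifies at {7, 13, 23, 41}: a division algebra.

[7, 13, 23, 41]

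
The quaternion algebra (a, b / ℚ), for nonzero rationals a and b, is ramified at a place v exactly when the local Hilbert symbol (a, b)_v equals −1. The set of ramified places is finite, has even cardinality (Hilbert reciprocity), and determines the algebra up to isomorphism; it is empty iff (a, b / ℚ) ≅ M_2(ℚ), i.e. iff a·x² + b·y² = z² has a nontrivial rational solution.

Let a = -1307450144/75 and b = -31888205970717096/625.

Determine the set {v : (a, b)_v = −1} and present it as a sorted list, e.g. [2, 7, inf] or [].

Mod squares: a ≡ -102102, b ≡ -26. Check v ∈ {∞, 2, 3, 5, 7, 11, 13, 17}.
v=7: a=7^5·(≡4), b=7^8·(≡4) mod 7; (4|7)=+1, (4|7)=+1; (−1)^{5·8·3}·(+1)^8·(+1)^5 = +1.
v=11: a=11^1·(≡6), b=11^2·(≡10) mod 11; (6|11)=-1, (10|11)=-1; (−1)^{1·2·5}·(-1)^2·(-1)^1 = -1.
v=3: a=3^-1·(≡1), b=3^2·(≡1) mod 3; (1|3)=+1, (1|3)=+1; (−1)^{-1·2·1}·(+1)^2·(+1)^-1 = +1.
v=17: a=17^1·(≡5), b=17^2·(≡9) mod 17; (5|17)=-1, (9|17)=+1; (−1)^{1·2·8}·(-1)^2·(+1)^1 = +1.
v=2: v_2(a)=5, v_2(b)=3; units ≡ 5, 3 (mod 8); ε·ε+αω+βω = 0·1+5·1+3·1 ≡ 0  ⇒  (a,b)_2 = +1.
v=∞: -102102 < 0 and -26 < 0  ⇒  (a,b)_∞ = -1.
v=13: a=13^1·(≡6), b=13^3·(≡8) mod 13; (6|13)=-1, (8|13)=-1; (−1)^{1·3·6}·(-1)^3·(-1)^1 = +1.
v=5: a=5^-2·(≡2), b=5^-4·(≡4) mod 5; (2|5)=-1, (4|5)=+1; (−1)^{-2·-4·2}·(-1)^-4·(+1)^-2 = +1.
(-102102, -26 / ℚ) ramifies at {11, ∞}: a division algebra.

[11, inf]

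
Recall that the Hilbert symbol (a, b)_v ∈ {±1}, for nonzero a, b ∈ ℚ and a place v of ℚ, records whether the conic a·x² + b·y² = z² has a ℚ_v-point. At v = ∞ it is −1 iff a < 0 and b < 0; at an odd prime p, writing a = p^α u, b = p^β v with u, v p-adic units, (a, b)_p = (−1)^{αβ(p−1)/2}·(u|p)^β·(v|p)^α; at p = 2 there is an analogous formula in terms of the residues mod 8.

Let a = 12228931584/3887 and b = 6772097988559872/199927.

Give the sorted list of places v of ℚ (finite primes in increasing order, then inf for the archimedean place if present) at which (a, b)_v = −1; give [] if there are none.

[29, 41]

Mod squares: a ≡ 847757, b ≡ 4991. Check v ∈ {∞, 2, 3, 7, 13, 23, 29, 31, 41}.
v=2: v_2(a)=12, v_2(b)=10; units ≡ 5, 7 (mod 8); ε·ε+αω+βω = 0·1+12·0+10·1 ≡ 0  ⇒  (a,b)_2 = +1.
v=23: a=23^-1·(≡16), b=23^1·(≡17) mod 23; (16|23)=+1, (17|23)=-1; (−1)^{-1·1·11}·(+1)^1·(-1)^-1 = +1.
v=41: a=41^1·(≡22), b=41^2·(≡3) mod 41; (22|41)=-1, (3|41)=-1; (−1)^{1·2·20}·(-1)^2·(-1)^1 = -1.
v=13: a=13^-2·(≡9), b=13^-4·(≡1) mod 13; (9|13)=+1, (1|13)=+1; (−1)^{-2·-4·6}·(+1)^-4·(+1)^-2 = +1.
v=3: a=3^4·(≡2), b=3^8·(≡2) mod 3; (2|3)=-1, (2|3)=-1; (−1)^{4·8·1}·(-1)^8·(-1)^4 = +1.
v=∞: 847757 > 0 and 4991 > 0  ⇒  (a,b)_∞ = +1.
v=29: a=29^1·(≡7), b=29^2·(≡2) mod 29; (7|29)=+1, (2|29)=-1; (−1)^{1·2·14}·(+1)^2·(-1)^1 = -1.
v=7: a=7^0·(≡1), b=7^-1·(≡3) mod 7; (1|7)=+1, (3|7)=-1; (−1)^{0·-1·3}·(+1)^-1·(-1)^0 = +1.
v=31: a=31^1·(≡18), b=31^1·(≡29) mod 31; (18|31)=+1, (29|31)=-1; (−1)^{1·1·15}·(+1)^1·(-1)^1 = +1.
|Ram(847757, 4991)| = 2, even; anisotropic at {29, 41}.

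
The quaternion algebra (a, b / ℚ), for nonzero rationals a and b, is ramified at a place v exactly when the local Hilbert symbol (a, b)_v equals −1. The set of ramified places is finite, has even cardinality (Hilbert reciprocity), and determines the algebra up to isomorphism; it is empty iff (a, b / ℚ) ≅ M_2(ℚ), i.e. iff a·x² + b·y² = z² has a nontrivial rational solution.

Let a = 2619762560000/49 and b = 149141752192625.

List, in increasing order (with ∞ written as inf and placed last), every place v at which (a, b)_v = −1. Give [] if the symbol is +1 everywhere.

Mod squares: a ≡ 11339, b ≡ 37145. Check v ∈ {∞, 2, 5, 7, 17, 19, 23, 29}.
v=∞: 11339 > 0 and 37145 > 0  ⇒  (a,b)_∞ = +1.
v=17: a=17^1·(≡9), b=17^1·(≡1) mod 17; (9|17)=+1, (1|17)=+1; (−1)^{1·1·8}·(+1)^1·(+1)^1 = +1.
v=23: a=23^1·(≡7), b=23^3·(≡10) mod 23; (7|23)=-1, (10|23)=-1; (−1)^{1·3·11}·(-1)^3·(-1)^1 = -1.
v=19: a=19^2·(≡2), b=19^3·(≡9) mod 19; (2|19)=-1, (9|19)=+1; (−1)^{2·3·9}·(-1)^3·(+1)^2 = -1.
v=29: a=29^1·(≡17), b=29^2·(≡6) mod 29; (17|29)=-1, (6|29)=+1; (−1)^{1·2·14}·(-1)^2·(+1)^1 = +1.
v=5: a=5^4·(≡4), b=5^3·(≡1) mod 5; (4|5)=+1, (1|5)=+1; (−1)^{4·3·2}·(+1)^3·(+1)^4 = +1.
v=2: v_2(a)=10, v_2(b)=0; units ≡ 3, 1 (mod 8); ε·ε+αω+βω = 1·0+10·0+0·1 ≡ 0  ⇒  (a,b)_2 = +1.
v=7: a=7^-2·(≡5), b=7^0·(≡3) mod 7; (5|7)=-1, (3|7)=-1; (−1)^{-2·0·3}·(-1)^0·(-1)^-2 = +1.
|Ram(11339, 37145)| = 2, even; anisotropic at {19, 23}.

[19, 23]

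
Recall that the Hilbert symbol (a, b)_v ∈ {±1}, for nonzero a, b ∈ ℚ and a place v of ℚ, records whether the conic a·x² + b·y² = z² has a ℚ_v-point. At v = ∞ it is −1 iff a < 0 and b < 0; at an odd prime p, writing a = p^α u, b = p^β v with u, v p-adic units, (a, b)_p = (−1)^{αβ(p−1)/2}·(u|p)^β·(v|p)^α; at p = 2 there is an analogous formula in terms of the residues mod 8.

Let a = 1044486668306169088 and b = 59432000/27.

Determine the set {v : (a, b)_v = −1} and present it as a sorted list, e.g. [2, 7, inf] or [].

[5, 17, 19, 23]

(a, b) ≡ (437437, 111435) mod (ℚ^×)²; places V = {2, 3, 5, 7, 11, 13, 17, 19, 23, ∞}.
(a,b)_19: α=3, u≡3; β=1, v≡18 (mod 19); (3|19)=-1, (18|19)=-1; sign (−1)^1·-1^1·-1^3 = -1.
(a,b)_3: α=0, u≡1; β=-3, v≡2 (mod 3); (1|3)=+1, (2|3)=-1; sign (−1)^0·+1^-3·-1^0 = +1.
(a,b)_2: α=8, β=6; u≡5, v≡3 (mod 8); ε(u)ε(v)=0·1, αω(v)=8·1, βω(u)=6·1; sum ≡ 0  ⇒  +1.
(a,b)_5: α=0, u≡3; β=3, v≡3 (mod 5); (3|5)=-1, (3|5)=-1; sign (−1)^0·-1^3·-1^0 = -1.
(a,b)_23: α=3, u≡21; β=1, v≡22 (mod 23); (21|23)=-1, (22|23)=-1; sign (−1)^1·-1^1·-1^3 = -1.
(a,b)_7: α=1, u≡4; β=0, v≡2 (mod 7); (4|7)=+1, (2|7)=+1; sign (−1)^0·+1^0·+1^1 = +1.
(a,b)_11: α=1, u≡10; β=0, v≡9 (mod 11); (10|11)=-1, (9|11)=+1; sign (−1)^0·-1^0·+1^1 = +1.
(a,b)_13: α=3, u≡8; β=0, v≡4 (mod 13); (8|13)=-1, (4|13)=+1; sign (−1)^0·-1^0·+1^3 = +1.
(a,b)_∞: sgn(437437)=+, sgn(111435)=+, so +1.
(a,b)_17: α=2, u≡5; β=1, v≡12 (mod 17); (5|17)=-1, (12|17)=-1; sign (−1)^0·-1^1·-1^2 = -1.
(437437, 111435 / ℚ) ramifies at {5, 17, 19, 23}: a division algebra.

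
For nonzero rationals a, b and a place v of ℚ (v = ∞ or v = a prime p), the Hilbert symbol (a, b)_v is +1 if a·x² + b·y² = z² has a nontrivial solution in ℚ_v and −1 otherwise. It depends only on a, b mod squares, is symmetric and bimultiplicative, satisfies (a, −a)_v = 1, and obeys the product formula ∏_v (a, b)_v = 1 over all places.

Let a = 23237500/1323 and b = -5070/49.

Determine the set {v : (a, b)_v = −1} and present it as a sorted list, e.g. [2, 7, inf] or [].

[2, 5]

Mod squares: a ≡ 165, b ≡ -30. Check v ∈ {∞, 2, 3, 5, 7, 11, 13}.
v=5: a=5^5·(≡2), b=5^1·(≡4) mod 5; (2|5)=-1, (4|5)=+1; (−1)^{5·1·2}·(-1)^1·(+1)^5 = -1.
v=3: a=3^-3·(≡1), b=3^1·(≡2) mod 3; (1|3)=+1, (2|3)=-1; (−1)^{-3·1·1}·(+1)^1·(-1)^-3 = +1.
v=∞: 165 > 0 and -30 < 0  ⇒  (a,b)_∞ = +1.
v=13: a=13^2·(≡9), b=13^2·(≡10) mod 13; (9|13)=+1, (10|13)=+1; (−1)^{2·2·6}·(+1)^2·(+1)^2 = +1.
v=2: v_2(a)=2, v_2(b)=1; units ≡ 5, 1 (mod 8); ε·ε+αω+βω = 0·0+2·0+1·1 ≡ 1  ⇒  (a,b)_2 = -1.
v=7: a=7^-2·(≡1), b=7^-2·(≡5) mod 7; (1|7)=+1, (5|7)=-1; (−1)^{-2·-2·3}·(+1)^-2·(-1)^-2 = +1.
v=11: a=11^1·(≡9), b=11^0·(≡9) mod 11; (9|11)=+1, (9|11)=+1; (−1)^{1·0·5}·(+1)^0·(+1)^1 = +1.
(165, -30 / ℚ) ramifies at {2, 5}: a division algebra.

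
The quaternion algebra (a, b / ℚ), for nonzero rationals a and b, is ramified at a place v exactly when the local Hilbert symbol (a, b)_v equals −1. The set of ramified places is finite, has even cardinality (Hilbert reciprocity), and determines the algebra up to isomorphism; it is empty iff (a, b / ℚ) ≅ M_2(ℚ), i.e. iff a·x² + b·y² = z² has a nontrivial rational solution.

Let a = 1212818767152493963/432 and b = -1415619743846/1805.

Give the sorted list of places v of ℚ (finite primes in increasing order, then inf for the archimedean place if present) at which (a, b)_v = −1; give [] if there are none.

[3, 11]

Mod squares: a ≡ 561, b ≡ -1870. Check v ∈ {∞, 2, 3, 5, 7, 11, 17, 19, 47}.
v=2: v_2(a)=-4, v_2(b)=1; units ≡ 1, 1 (mod 8); ε·ε+αω+βω = 0·0+-4·0+1·0 ≡ 0  ⇒  (a,b)_2 = +1.
v=5: a=5^0·(≡4), b=5^-1·(≡4) mod 5; (4|5)=+1, (4|5)=+1; (−1)^{0·-1·2}·(+1)^-1·(+1)^0 = +1.
v=∞: 561 > 0 and -1870 < 0  ⇒  (a,b)_∞ = +1.
v=47: a=47^2·(≡10), b=47^2·(≡20) mod 47; (10|47)=-1, (20|47)=-1; (−1)^{2·2·23}·(-1)^2·(-1)^2 = +1.
v=17: a=17^5·(≡4), b=17^3·(≡16) mod 17; (4|17)=+1, (16|17)=+1; (−1)^{5·3·8}·(+1)^3·(+1)^5 = +1.
v=19: a=19^0·(≡10), b=19^-2·(≡5) mod 19; (10|19)=-1, (5|19)=+1; (−1)^{0·-2·9}·(-1)^-2·(+1)^0 = +1.
v=3: a=3^-3·(≡1), b=3^0·(≡2) mod 3; (1|3)=+1, (2|3)=-1; (−1)^{-3·0·1}·(+1)^0·(-1)^-3 = -1.
v=7: a=7^4·(≡1), b=7^2·(≡6) mod 7; (1|7)=+1, (6|7)=-1; (−1)^{4·2·3}·(+1)^2·(-1)^4 = +1.
v=11: a=11^5·(≡2), b=11^3·(≡8) mod 11; (2|11)=-1, (8|11)=-1; (−1)^{5·3·5}·(-1)^3·(-1)^5 = -1.
Ram(561, -1870) = {3, 11}; no ℚ_3-point on the conic.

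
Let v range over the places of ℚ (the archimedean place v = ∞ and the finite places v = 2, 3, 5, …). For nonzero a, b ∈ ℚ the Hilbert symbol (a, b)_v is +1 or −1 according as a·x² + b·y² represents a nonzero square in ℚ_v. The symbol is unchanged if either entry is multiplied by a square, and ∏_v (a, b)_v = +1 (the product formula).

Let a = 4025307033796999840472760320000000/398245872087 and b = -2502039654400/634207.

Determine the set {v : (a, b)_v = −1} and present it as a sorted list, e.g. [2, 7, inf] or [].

[5, 11, 17, 19]

Mod squares: a ≡ 85085, b ≡ -323323. Check v ∈ {∞, 2, 3, 5, 7, 11, 13, 17, 19, 23, 43}.
v=11: a=11^3·(≡7), b=11^1·(≡7) mod 11; (7|11)=-1, (7|11)=-1; (−1)^{3·1·5}·(-1)^1·(-1)^3 = -1.
v=17: a=17^3·(≡12), b=17^1·(≡4) mod 17; (12|17)=-1, (4|17)=+1; (−1)^{3·1·8}·(-1)^1·(+1)^3 = -1.
v=13: a=13^3·(≡7), b=13^1·(≡5) mod 13; (7|13)=-1, (5|13)=-1; (−1)^{3·1·6}·(-1)^1·(-1)^3 = +1.
v=3: a=3^-2·(≡2), b=3^0·(≡2) mod 3; (2|3)=-1, (2|3)=-1; (−1)^{-2·0·1}·(-1)^0·(-1)^-2 = +1.
v=19: a=19^2·(≡3), b=19^1·(≡5) mod 19; (3|19)=-1, (5|19)=+1; (−1)^{2·1·9}·(-1)^1·(+1)^2 = -1.
v=∞: 85085 > 0 and -323323 < 0  ⇒  (a,b)_∞ = +1.
v=5: a=5^7·(≡3), b=5^2·(≡2) mod 5; (3|5)=-1, (2|5)=-1; (−1)^{7·2·2}·(-1)^2·(-1)^7 = -1.
v=23: a=23^6·(≡9), b=23^2·(≡19) mod 23; (9|23)=+1, (19|23)=-1; (−1)^{6·2·11}·(+1)^2·(-1)^6 = +1.
v=2: v_2(a)=26, v_2(b)=12; units ≡ 5, 5 (mod 8); ε·ε+αω+βω = 0·0+26·1+12·1 ≡ 0  ⇒  (a,b)_2 = +1.
v=43: a=43^-6·(≡36), b=43^-2·(≡42) mod 43; (36|43)=+1, (42|43)=-1; (−1)^{-6·-2·21}·(+1)^-2·(-1)^-6 = +1.
v=7: a=7^-1·(≡5), b=7^-3·(≡1) mod 7; (5|7)=-1, (1|7)=+1; (−1)^{-1·-3·3}·(-1)^-3·(+1)^-1 = +1.
Ram(85085, -323323) = {5, 11, 17, 19}; no ℚ_5-point on the conic.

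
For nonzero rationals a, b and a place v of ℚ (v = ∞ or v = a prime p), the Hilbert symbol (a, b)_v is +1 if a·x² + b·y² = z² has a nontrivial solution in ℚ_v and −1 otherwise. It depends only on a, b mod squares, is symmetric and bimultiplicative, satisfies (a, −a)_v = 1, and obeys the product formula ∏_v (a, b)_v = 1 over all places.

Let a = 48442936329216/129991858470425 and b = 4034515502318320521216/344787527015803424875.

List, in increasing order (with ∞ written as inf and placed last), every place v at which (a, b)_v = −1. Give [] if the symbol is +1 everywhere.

(a, b) ≡ (17, 595) mod (ℚ^×)²; places V = {2, 3, 5, 7, 11, 13, 17, 41, 47, ∞}.
(a,b)_5: α=-2, u≡3; β=-3, v≡4 (mod 5); (3|5)=-1, (4|5)=+1; sign (−1)^0·-1^-3·+1^-2 = -1.
(a,b)_41: α=-4, u≡38; β=-6, v≡23 (mod 41); (38|41)=-1, (23|41)=+1; sign (−1)^0·-1^-6·+1^-4 = +1.
(a,b)_13: α=6, u≡1; β=10, v≡9 (mod 13); (1|13)=+1, (9|13)=+1; sign (−1)^0·+1^10·+1^6 = +1.
(a,b)_∞: sgn(17)=+, sgn(595)=+, so +1.
(a,b)_7: α=-2, u≡5; β=-1, v≡1 (mod 7); (5|7)=-1, (1|7)=+1; sign (−1)^0·-1^-1·+1^-2 = -1.
(a,b)_47: α=-2, u≡27; β=-4, v≡39 (mod 47); (27|47)=+1, (39|47)=-1; sign (−1)^0·+1^-4·-1^-2 = +1.
(a,b)_11: α=2, u≡6; β=2, v≡5 (mod 11); (6|11)=-1, (5|11)=+1; sign (−1)^0·-1^2·+1^2 = +1.
(a,b)_3: α=4, u≡2; β=10, v≡1 (mod 3); (2|3)=-1, (1|3)=+1; sign (−1)^0·-1^10·+1^4 = +1.
(a,b)_2: α=10, β=12; u≡1, v≡3 (mod 8); ε(u)ε(v)=0·1, αω(v)=10·1, βω(u)=12·0; sum ≡ 0  ⇒  +1.
(a,b)_17: α=-1, u≡9; β=-1, v≡4 (mod 17); (9|17)=+1, (4|17)=+1; sign (−1)^0·+1^-1·+1^-1 = +1.
|Ram(17, 595)| = 2, even; anisotropic at {5, 7}.

[5, 7]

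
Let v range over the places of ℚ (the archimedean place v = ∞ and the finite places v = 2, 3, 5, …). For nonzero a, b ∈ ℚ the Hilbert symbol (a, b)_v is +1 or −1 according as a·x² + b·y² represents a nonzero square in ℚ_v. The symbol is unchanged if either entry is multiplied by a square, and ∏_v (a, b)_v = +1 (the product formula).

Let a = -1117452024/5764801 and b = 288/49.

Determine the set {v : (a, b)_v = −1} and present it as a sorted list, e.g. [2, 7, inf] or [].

[3, 13]

Mod squares: a ≡ -1326, b ≡ 2. Check v ∈ {∞, 2, 3, 7, 13, 17}.
v=7: a=7^-8·(≡4), b=7^-2·(≡1) mod 7; (4|7)=+1, (1|7)=+1; (−1)^{-8·-2·3}·(+1)^-2·(+1)^-8 = +1.
v=17: a=17^3·(≡5), b=17^0·(≡9) mod 17; (5|17)=-1, (9|17)=+1; (−1)^{3·0·8}·(-1)^0·(+1)^3 = +1.
v=2: v_2(a)=3, v_2(b)=5; units ≡ 1, 1 (mod 8); ε·ε+αω+βω = 0·0+3·0+5·0 ≡ 0  ⇒  (a,b)_2 = +1.
v=13: a=13^1·(≡8), b=13^0·(≡8) mod 13; (8|13)=-1, (8|13)=-1; (−1)^{1·0·6}·(-1)^0·(-1)^1 = -1.
v=3: a=3^7·(≡2), b=3^2·(≡2) mod 3; (2|3)=-1, (2|3)=-1; (−1)^{7·2·1}·(-1)^2·(-1)^7 = -1.
v=∞: -1326 < 0 and 2 > 0  ⇒  (a,b)_∞ = +1.
|Ram(-1326, 2)| = 2, even; anisotropic at {3, 13}.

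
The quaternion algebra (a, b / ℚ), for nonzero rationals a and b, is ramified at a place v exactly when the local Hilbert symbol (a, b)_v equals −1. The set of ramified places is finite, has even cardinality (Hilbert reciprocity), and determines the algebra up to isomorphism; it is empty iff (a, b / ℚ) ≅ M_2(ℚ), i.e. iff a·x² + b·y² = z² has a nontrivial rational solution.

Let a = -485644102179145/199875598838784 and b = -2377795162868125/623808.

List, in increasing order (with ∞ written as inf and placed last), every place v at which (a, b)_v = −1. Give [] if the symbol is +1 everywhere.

[5, 17, 29, inf]

(a, b) ≡ (-1595, -3927) mod (ℚ^×)²; places V = {2, 3, 5, 7, 11, 13, 17, 19, 29, 41, ∞}.
(a,b)_41: α=-2, u≡33; β=0, v≡31 (mod 41); (33|41)=+1, (31|41)=+1; sign (−1)^0·+1^0·+1^-2 = +1.
(a,b)_11: α=-1, u≡3; β=3, v≡6 (mod 11); (3|11)=+1, (6|11)=-1; sign (−1)^1·+1^3·-1^-1 = +1.
(a,b)_5: α=1, u≡4; β=4, v≡2 (mod 5); (4|5)=+1, (2|5)=-1; sign (−1)^0·+1^4·-1^1 = -1.
(a,b)_19: α=-4, u≡5; β=-2, v≡9 (mod 19); (5|19)=+1, (9|19)=+1; sign (−1)^0·+1^-2·+1^-4 = +1.
(a,b)_13: α=6, u≡1; β=4, v≡9 (mod 13); (1|13)=+1, (9|13)=+1; sign (−1)^0·+1^4·+1^6 = +1.
(a,b)_29: α=1, u≡21; β=2, v≡26 (mod 29); (21|29)=-1, (26|29)=-1; sign (−1)^0·-1^2·-1^1 = -1.
(a,b)_7: α=4, u≡4; β=1, v≡5 (mod 7); (4|7)=+1, (5|7)=-1; sign (−1)^0·+1^1·-1^4 = +1.
(a,b)_17: α=2, u≡14; β=1, v≡10 (mod 17); (14|17)=-1, (10|17)=-1; sign (−1)^0·-1^1·-1^2 = -1.
(a,b)_3: α=-4, u≡1; β=-3, v≡2 (mod 3); (1|3)=+1, (2|3)=-1; sign (−1)^0·+1^-3·-1^-4 = +1.
(a,b)_2: α=-10, β=-6; u≡5, v≡1 (mod 8); ε(u)ε(v)=0·0, αω(v)=-10·0, βω(u)=-6·1; sum ≡ 0  ⇒  +1.
(a,b)_∞: sgn(-1595)=−, sgn(-3927)=−, so -1.
(-1595, -3927 / ℚ) ramifies at {5, 17, 29, ∞}: a division algebra.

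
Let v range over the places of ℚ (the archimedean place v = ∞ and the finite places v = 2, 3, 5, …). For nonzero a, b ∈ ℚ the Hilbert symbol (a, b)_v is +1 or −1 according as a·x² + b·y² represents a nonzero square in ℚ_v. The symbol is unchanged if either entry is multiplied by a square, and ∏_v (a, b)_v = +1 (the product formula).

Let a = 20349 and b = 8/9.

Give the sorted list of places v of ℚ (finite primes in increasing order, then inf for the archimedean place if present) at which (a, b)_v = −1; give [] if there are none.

Mod squares: a ≡ 2261, b ≡ 2. Check v ∈ {∞, 2, 3, 7, 17, 19}.
v=∞: 2261 > 0 and 2 > 0  ⇒  (a,b)_∞ = +1.
v=7: a=7^1·(≡2), b=7^0·(≡4) mod 7; (2|7)=+1, (4|7)=+1; (−1)^{1·0·3}·(+1)^0·(+1)^1 = +1.
v=17: a=17^1·(≡7), b=17^0·(≡16) mod 17; (7|17)=-1, (16|17)=+1; (−1)^{1·0·8}·(-1)^0·(+1)^1 = +1.
v=2: v_2(a)=0, v_2(b)=3; units ≡ 5, 1 (mod 8); ε·ε+αω+βω = 0·0+0·0+3·1 ≡ 1  ⇒  (a,b)_2 = -1.
v=3: a=3^2·(≡2), b=3^-2·(≡2) mod 3; (2|3)=-1, (2|3)=-1; (−1)^{2·-2·1}·(-1)^-2·(-1)^2 = +1.
v=19: a=19^1·(≡7), b=19^0·(≡3) mod 19; (7|19)=+1, (3|19)=-1; (−1)^{1·0·9}·(+1)^0·(-1)^1 = -1.
(2261, 2 / ℚ) ramifies at {2, 19}: a division algebra.

[2, 19]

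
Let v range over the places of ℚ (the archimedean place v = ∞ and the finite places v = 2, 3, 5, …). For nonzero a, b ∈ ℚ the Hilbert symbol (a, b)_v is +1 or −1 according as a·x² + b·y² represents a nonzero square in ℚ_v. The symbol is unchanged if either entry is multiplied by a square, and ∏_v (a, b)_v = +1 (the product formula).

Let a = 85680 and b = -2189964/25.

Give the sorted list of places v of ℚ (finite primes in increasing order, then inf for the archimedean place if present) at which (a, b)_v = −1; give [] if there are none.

[17, 31]

(a, b) ≡ (595, -651) mod (ℚ^×)²; places V = {2, 3, 5, 7, 17, 29, 31, ∞}.
(a,b)_2: α=4, β=2; u≡3, v≡5 (mod 8); ε(u)ε(v)=1·0, αω(v)=4·1, βω(u)=2·1; sum ≡ 0  ⇒  +1.
(a,b)_7: α=1, u≡4; β=1, v≡5 (mod 7); (4|7)=+1, (5|7)=-1; sign (−1)^1·+1^1·-1^1 = +1.
(a,b)_31: α=0, u≡27; β=1, v≡25 (mod 31); (27|31)=-1, (25|31)=+1; sign (−1)^0·-1^1·+1^0 = -1.
(a,b)_5: α=1, u≡1; β=-2, v≡1 (mod 5); (1|5)=+1, (1|5)=+1; sign (−1)^0·+1^-2·+1^1 = +1.
(a,b)_17: α=1, u≡8; β=0, v≡14 (mod 17); (8|17)=+1, (14|17)=-1; sign (−1)^0·+1^0·-1^1 = -1.
(a,b)_3: α=2, u≡1; β=1, v≡2 (mod 3); (1|3)=+1, (2|3)=-1; sign (−1)^0·+1^1·-1^2 = +1.
(a,b)_29: α=0, u≡14; β=2, v≡13 (mod 29); (14|29)=-1, (13|29)=+1; sign (−1)^0·-1^2·+1^0 = +1.
(a,b)_∞: sgn(595)=+, sgn(-651)=−, so +1.
Ram(595, -651) = {17, 31}; no ℚ_17-point on the conic.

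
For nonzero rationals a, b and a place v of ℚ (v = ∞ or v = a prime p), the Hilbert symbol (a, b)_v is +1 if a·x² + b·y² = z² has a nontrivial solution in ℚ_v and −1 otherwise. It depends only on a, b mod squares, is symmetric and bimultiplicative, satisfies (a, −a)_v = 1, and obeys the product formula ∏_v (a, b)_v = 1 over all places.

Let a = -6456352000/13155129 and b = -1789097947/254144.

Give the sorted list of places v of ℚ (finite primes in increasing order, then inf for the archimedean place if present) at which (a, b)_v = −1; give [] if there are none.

[2, 5, 7, 13, 19, inf]

(a, b) ≡ (-1008805, -4433) mod (ℚ^×)²; places V = {2, 3, 5, 7, 11, 13, 19, 31, 37, 41, 43, ∞}.
(a,b)_3: α=-4, u≡2; β=0, v≡1 (mod 3); (2|3)=-1, (1|3)=+1; sign (−1)^0·-1^0·+1^-4 = +1.
(a,b)_2: α=8, β=-6; u≡3, v≡7 (mod 8); ε(u)ε(v)=1·1, αω(v)=8·0, βω(u)=-6·1; sum ≡ 1  ⇒  -1.
(a,b)_5: α=3, u≡1; β=0, v≡2 (mod 5); (1|5)=+1, (2|5)=-1; sign (−1)^0·+1^0·-1^3 = -1.
(a,b)_37: α=1, u≡33; β=0, v≡27 (mod 37); (33|37)=+1, (27|37)=+1; sign (−1)^0·+1^0·+1^1 = +1.
(a,b)_31: α=-2, u≡8; β=1, v≡3 (mod 31); (8|31)=+1, (3|31)=-1; sign (−1)^0·+1^1·-1^-2 = +1.
(a,b)_7: α=1, u≡2; β=4, v≡5 (mod 7); (2|7)=+1, (5|7)=-1; sign (−1)^0·+1^4·-1^1 = -1.
(a,b)_41: α=1, u≡23; β=0, v≡9 (mod 41); (23|41)=+1, (9|41)=+1; sign (−1)^0·+1^0·+1^1 = +1.
(a,b)_13: α=-2, u≡11; β=1, v≡3 (mod 13); (11|13)=-1, (3|13)=+1; sign (−1)^0·-1^1·+1^-2 = -1.
(a,b)_43: α=0, u≡39; β=2, v≡8 (mod 43); (39|43)=-1, (8|43)=-1; sign (−1)^0·-1^2·-1^0 = +1.
(a,b)_19: α=1, u≡2; β=-2, v≡3 (mod 19); (2|19)=-1, (3|19)=-1; sign (−1)^0·-1^-2·-1^1 = -1.
(a,b)_∞: sgn(-1008805)=−, sgn(-4433)=−, so -1.
(a,b)_11: α=0, u≡5; β=-1, v≡3 (mod 11); (5|11)=+1, (3|11)=+1; sign (−1)^0·+1^-1·+1^0 = +1.
Ram(-1008805, -4433) = {2, 5, 7, 13, 19, ∞}; no ℚ_2-point on the conic.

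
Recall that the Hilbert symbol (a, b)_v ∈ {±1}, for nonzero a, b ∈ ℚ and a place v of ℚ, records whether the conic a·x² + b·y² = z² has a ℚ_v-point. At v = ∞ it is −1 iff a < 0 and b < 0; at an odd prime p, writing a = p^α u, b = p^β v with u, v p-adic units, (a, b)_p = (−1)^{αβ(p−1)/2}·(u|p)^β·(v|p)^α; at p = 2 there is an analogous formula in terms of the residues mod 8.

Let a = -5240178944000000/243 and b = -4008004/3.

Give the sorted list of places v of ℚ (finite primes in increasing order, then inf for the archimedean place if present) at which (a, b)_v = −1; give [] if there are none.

[11, inf]

Mod squares: a ≡ -3003, b ≡ -3. Check v ∈ {∞, 2, 3, 5, 7, 11, 13}.
v=5: a=5^6·(≡3), b=5^0·(≡2) mod 5; (3|5)=-1, (2|5)=-1; (−1)^{6·0·2}·(-1)^0·(-1)^6 = +1.
v=2: v_2(a)=14, v_2(b)=2; units ≡ 5, 5 (mod 8); ε·ε+αω+βω = 0·0+14·1+2·1 ≡ 0  ⇒  (a,b)_2 = +1.
v=∞: -3003 < 0 and -3 < 0  ⇒  (a,b)_∞ = -1.
v=3: a=3^-5·(≡1), b=3^-1·(≡2) mod 3; (1|3)=+1, (2|3)=-1; (−1)^{-5·-1·1}·(+1)^-1·(-1)^-5 = +1.
v=11: a=11^3·(≡8), b=11^2·(≡10) mod 11; (8|11)=-1, (10|11)=-1; (−1)^{3·2·5}·(-1)^2·(-1)^3 = -1.
v=13: a=13^3·(≡4), b=13^2·(≡3) mod 13; (4|13)=+1, (3|13)=+1; (−1)^{3·2·6}·(+1)^2·(+1)^3 = +1.
v=7: a=7^1·(≡5), b=7^2·(≡2) mod 7; (5|7)=-1, (2|7)=+1; (−1)^{1·2·3}·(-1)^2·(+1)^1 = +1.
(-3003, -3 / ℚ) ramifies at {11, ∞}: a division algebra.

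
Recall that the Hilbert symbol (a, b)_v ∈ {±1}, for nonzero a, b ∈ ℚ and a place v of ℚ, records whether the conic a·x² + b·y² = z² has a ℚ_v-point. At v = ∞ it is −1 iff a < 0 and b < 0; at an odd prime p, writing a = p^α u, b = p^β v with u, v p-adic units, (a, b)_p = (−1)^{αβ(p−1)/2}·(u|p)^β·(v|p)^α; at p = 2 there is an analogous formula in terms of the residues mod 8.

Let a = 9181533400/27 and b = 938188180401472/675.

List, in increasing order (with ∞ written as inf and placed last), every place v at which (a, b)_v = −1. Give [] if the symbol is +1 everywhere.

Mod squares: a ≡ 1938, b ≡ 2557191. Check v ∈ {∞, 2, 3, 5, 7, 11, 13, 17, 19, 29}.
v=17: a=17^1·(≡3), b=17^1·(≡3) mod 17; (3|17)=-1, (3|17)=-1; (−1)^{1·1·8}·(-1)^1·(-1)^1 = +1.
v=5: a=5^2·(≡3), b=5^-2·(≡1) mod 5; (3|5)=-1, (1|5)=+1; (−1)^{2·-2·2}·(-1)^-2·(+1)^2 = +1.
v=3: a=3^-3·(≡1), b=3^-3·(≡1) mod 3; (1|3)=+1, (1|3)=+1; (−1)^{-3·-3·1}·(+1)^-3·(+1)^-3 = -1.
v=29: a=29^2·(≡28), b=29^3·(≡19) mod 29; (28|29)=+1, (19|29)=-1; (−1)^{2·3·14}·(+1)^3·(-1)^2 = +1.
v=19: a=19^1·(≡6), b=19^1·(≡13) mod 19; (6|19)=+1, (13|19)=-1; (−1)^{1·1·9}·(+1)^1·(-1)^1 = +1.
v=2: v_2(a)=3, v_2(b)=6; units ≡ 1, 7 (mod 8); ε·ε+αω+βω = 0·1+3·0+6·0 ≡ 0  ⇒  (a,b)_2 = +1.
v=7: a=7^0·(≡3), b=7^1·(≡4) mod 7; (3|7)=-1, (4|7)=+1; (−1)^{0·1·3}·(-1)^1·(+1)^0 = -1.
v=13: a=13^2·(≡1), b=13^3·(≡9) mod 13; (1|13)=+1, (9|13)=+1; (−1)^{2·3·6}·(+1)^3·(+1)^2 = +1.
v=11: a=11^0·(≡10), b=11^2·(≡7) mod 11; (10|11)=-1, (7|11)=-1; (−1)^{0·2·5}·(-1)^2·(-1)^0 = +1.
v=∞: 1938 > 0 and 2557191 > 0  ⇒  (a,b)_∞ = +1.
Ram(1938, 2557191) = {3, 7}; no ℚ_3-point on the conic.

[3, 7]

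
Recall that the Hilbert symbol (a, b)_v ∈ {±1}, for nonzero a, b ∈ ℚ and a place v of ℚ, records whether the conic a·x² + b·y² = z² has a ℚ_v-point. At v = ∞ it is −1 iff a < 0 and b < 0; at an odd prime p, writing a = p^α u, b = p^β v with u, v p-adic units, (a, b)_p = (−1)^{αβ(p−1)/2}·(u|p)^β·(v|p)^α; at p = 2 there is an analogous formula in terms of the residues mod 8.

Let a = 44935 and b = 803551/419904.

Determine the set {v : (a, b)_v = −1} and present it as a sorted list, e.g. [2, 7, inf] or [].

[2, 19]

Mod squares: a ≡ 44935, b ≡ 31. Check v ∈ {∞, 2, 3, 5, 7, 11, 19, 23, 31, 43}.
v=11: a=11^1·(≡4), b=11^0·(≡1) mod 11; (4|11)=+1, (1|11)=+1; (−1)^{1·0·5}·(+1)^0·(+1)^1 = +1.
v=19: a=19^1·(≡9), b=19^0·(≡15) mod 19; (9|19)=+1, (15|19)=-1; (−1)^{1·0·9}·(+1)^0·(-1)^1 = -1.
v=2: v_2(a)=0, v_2(b)=-6; units ≡ 7, 7 (mod 8); ε·ε+αω+βω = 1·1+0·0+-6·0 ≡ 1  ⇒  (a,b)_2 = -1.
v=∞: 44935 > 0 and 31 > 0  ⇒  (a,b)_∞ = +1.
v=7: a=7^0·(≡2), b=7^2·(≡6) mod 7; (2|7)=+1, (6|7)=-1; (−1)^{0·2·3}·(+1)^2·(-1)^0 = +1.
v=43: a=43^1·(≡13), b=43^0·(≡25) mod 43; (13|43)=+1, (25|43)=+1; (−1)^{1·0·21}·(+1)^0·(+1)^1 = +1.
v=3: a=3^0·(≡1), b=3^-8·(≡1) mod 3; (1|3)=+1, (1|3)=+1; (−1)^{0·-8·1}·(+1)^-8·(+1)^0 = +1.
v=31: a=31^0·(≡16), b=31^1·(≡4) mod 31; (16|31)=+1, (4|31)=+1; (−1)^{0·1·15}·(+1)^1·(+1)^0 = +1.
v=5: a=5^1·(≡2), b=5^0·(≡4) mod 5; (2|5)=-1, (4|5)=+1; (−1)^{1·0·2}·(-1)^0·(+1)^1 = +1.
v=23: a=23^0·(≡16), b=23^2·(≡13) mod 23; (16|23)=+1, (13|23)=+1; (−1)^{0·2·11}·(+1)^2·(+1)^0 = +1.
|Ram(44935, 31)| = 2, even; anisotropic at {2, 19}.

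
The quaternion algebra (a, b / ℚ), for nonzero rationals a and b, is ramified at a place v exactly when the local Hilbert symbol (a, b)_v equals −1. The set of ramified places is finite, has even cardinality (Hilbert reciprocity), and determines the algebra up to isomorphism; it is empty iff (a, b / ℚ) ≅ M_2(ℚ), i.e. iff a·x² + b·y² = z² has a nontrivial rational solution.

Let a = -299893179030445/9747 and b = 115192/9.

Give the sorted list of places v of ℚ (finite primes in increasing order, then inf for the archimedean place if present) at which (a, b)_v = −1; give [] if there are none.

(a, b) ≡ (-15015, 238) mod (ℚ^×)²; places V = {2, 3, 5, 7, 11, 13, 17, 19, ∞}.
(a,b)_3: α=-3, u≡2; β=-2, v≡1 (mod 3); (2|3)=-1, (1|3)=+1; sign (−1)^0·-1^-2·+1^-3 = +1.
(a,b)_5: α=1, u≡3; β=0, v≡3 (mod 5); (3|5)=-1, (3|5)=-1; sign (−1)^0·-1^0·-1^1 = -1.
(a,b)_13: α=1, u≡5; β=0, v≡10 (mod 13); (5|13)=-1, (10|13)=+1; sign (−1)^0·-1^0·+1^1 = +1.
(a,b)_17: α=4, u≡15; β=1, v≡3 (mod 17); (15|17)=+1, (3|17)=-1; sign (−1)^0·+1^1·-1^4 = +1.
(a,b)_7: α=3, u≡4; β=1, v≡3 (mod 7); (4|7)=+1, (3|7)=-1; sign (−1)^1·+1^1·-1^3 = +1.
(a,b)_11: α=5, u≡7; β=2, v≡8 (mod 11); (7|11)=-1, (8|11)=-1; sign (−1)^0·-1^2·-1^5 = -1.
(a,b)_2: α=0, β=3; u≡1, v≡7 (mod 8); ε(u)ε(v)=0·1, αω(v)=0·0, βω(u)=3·0; sum ≡ 0  ⇒  +1.
(a,b)_∞: sgn(-15015)=−, sgn(238)=+, so +1.
(a,b)_19: α=-2, u≡2; β=0, v≡10 (mod 19); (2|19)=-1, (10|19)=-1; sign (−1)^0·-1^0·-1^-2 = +1.
Ram(-15015, 238) = {5, 11}; no ℚ_5-point on the conic.

[5, 11]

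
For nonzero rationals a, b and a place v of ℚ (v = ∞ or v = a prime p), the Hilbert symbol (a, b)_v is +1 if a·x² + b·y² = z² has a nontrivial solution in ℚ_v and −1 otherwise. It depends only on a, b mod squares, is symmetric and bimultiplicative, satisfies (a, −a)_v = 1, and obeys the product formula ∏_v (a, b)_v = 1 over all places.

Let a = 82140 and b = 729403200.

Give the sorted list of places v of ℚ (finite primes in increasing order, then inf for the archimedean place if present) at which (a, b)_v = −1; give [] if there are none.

[5, 37]

(a, b) ≡ (15, 37) mod (ℚ^×)²; places V = {2, 3, 5, 37, ∞}.
(a,b)_∞: sgn(15)=+, sgn(37)=+, so +1.
(a,b)_3: α=1, u≡2; β=2, v≡1 (mod 3); (2|3)=-1, (1|3)=+1; sign (−1)^0·-1^2·+1^1 = +1.
(a,b)_37: α=2, u≡23; β=3, v≡7 (mod 37); (23|37)=-1, (7|37)=+1; sign (−1)^0·-1^3·+1^2 = -1.
(a,b)_2: α=2, β=6; u≡7, v≡5 (mod 8); ε(u)ε(v)=1·0, αω(v)=2·1, βω(u)=6·0; sum ≡ 0  ⇒  +1.
(a,b)_5: α=1, u≡3; β=2, v≡3 (mod 5); (3|5)=-1, (3|5)=-1; sign (−1)^0·-1^2·-1^1 = -1.
|Ram(15, 37)| = 2, even; anisotropic at {5, 37}.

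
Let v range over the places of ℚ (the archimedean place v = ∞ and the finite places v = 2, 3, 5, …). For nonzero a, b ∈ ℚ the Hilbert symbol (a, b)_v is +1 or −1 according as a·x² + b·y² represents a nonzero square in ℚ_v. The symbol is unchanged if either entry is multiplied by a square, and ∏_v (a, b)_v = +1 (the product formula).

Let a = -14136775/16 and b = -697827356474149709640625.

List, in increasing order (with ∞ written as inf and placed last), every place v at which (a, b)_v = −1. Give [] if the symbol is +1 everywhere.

(a, b) ≡ (-565471, -139671337) mod (ℚ^×)²; places V = {2, 5, 13, 17, 19, 29, 31, 37, ∞}.
(a,b)_29: α=1, u≡10; β=3, v≡20 (mod 29); (10|29)=-1, (20|29)=+1; sign (−1)^0·-1^3·+1^1 = -1.
(a,b)_5: α=2, u≡4; β=6, v≡3 (mod 5); (4|5)=+1, (3|5)=-1; sign (−1)^0·+1^6·-1^2 = +1.
(a,b)_31: α=1, u≡1; β=3, v≡27 (mod 31); (1|31)=+1, (27|31)=-1; sign (−1)^1·+1^3·-1^1 = +1.
(a,b)_∞: sgn(-565471)=−, sgn(-139671337)=−, so -1.
(a,b)_17: α=1, u≡3; β=3, v≡12 (mod 17); (3|17)=-1, (12|17)=-1; sign (−1)^0·-1^3·-1^1 = +1.
(a,b)_19: α=0, u≡5; β=1, v≡15 (mod 19); (5|19)=+1, (15|19)=-1; sign (−1)^0·+1^1·-1^0 = +1.
(a,b)_37: α=1, u≡20; β=3, v≡20 (mod 37); (20|37)=-1, (20|37)=-1; sign (−1)^0·-1^3·-1^1 = +1.
(a,b)_2: α=-4, β=0; u≡1, v≡7 (mod 8); ε(u)ε(v)=0·1, αω(v)=-4·0, βω(u)=0·0; sum ≡ 0  ⇒  +1.
(a,b)_13: α=0, u≡12; β=1, v≡7 (mod 13); (12|13)=+1, (7|13)=-1; sign (−1)^0·+1^1·-1^0 = +1.
(-565471, -139671337 / ℚ) ramifies at {29, ∞}: a division algebra.

[29, inf]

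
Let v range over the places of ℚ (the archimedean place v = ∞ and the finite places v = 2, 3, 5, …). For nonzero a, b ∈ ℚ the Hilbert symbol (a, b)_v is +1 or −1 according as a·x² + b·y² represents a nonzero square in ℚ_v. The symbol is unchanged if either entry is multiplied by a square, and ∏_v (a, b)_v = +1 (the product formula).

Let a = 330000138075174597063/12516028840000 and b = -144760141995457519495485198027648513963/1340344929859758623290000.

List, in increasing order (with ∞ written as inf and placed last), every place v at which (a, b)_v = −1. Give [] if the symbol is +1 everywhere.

[23, 47]

Mod squares: a ≡ 2111762687, b ≡ -1363. Check v ∈ {∞, 2, 3, 5, 7, 11, 17, 19, 23, 29, 31, 37, 41, 47, 53}.
v=41: a=41^1·(≡26), b=41^2·(≡4) mod 41; (26|41)=-1, (4|41)=+1; (−1)^{1·2·20}·(-1)^2·(+1)^1 = +1.
v=2: v_2(a)=-6, v_2(b)=-4; units ≡ 7, 5 (mod 8); ε·ε+αω+βω = 1·0+-6·1+-4·0 ≡ 0  ⇒  (a,b)_2 = +1.
v=19: a=19^-4·(≡4), b=19^-8·(≡6) mod 19; (4|19)=+1, (6|19)=+1; (−1)^{-4·-8·9}·(+1)^-8·(+1)^-4 = +1.
v=47: a=47^1·(≡4), b=47^1·(≡16) mod 47; (4|47)=+1, (16|47)=+1; (−1)^{1·1·23}·(+1)^1·(+1)^1 = -1.
v=23: a=23^1·(≡20), b=23^2·(≡15) mod 23; (20|23)=-1, (15|23)=-1; (−1)^{1·2·11}·(-1)^2·(-1)^1 = -1.
v=29: a=29^1·(≡27), b=29^1·(≡8) mod 29; (27|29)=-1, (8|29)=-1; (−1)^{1·1·14}·(-1)^1·(-1)^1 = +1.
v=11: a=11^8·(≡9), b=11^14·(≡9) mod 11; (9|11)=+1, (9|11)=+1; (−1)^{8·14·5}·(+1)^14·(+1)^8 = +1.
v=5: a=5^-4·(≡2), b=5^-4·(≡3) mod 5; (2|5)=-1, (3|5)=-1; (−1)^{-4·-4·2}·(-1)^-4·(-1)^-4 = +1.
v=37: a=37^0·(≡14), b=37^-2·(≡23) mod 37; (14|37)=-1, (23|37)=-1; (−1)^{0·-2·18}·(-1)^-2·(-1)^0 = +1.
v=31: a=31^1·(≡3), b=31^0·(≡4) mod 31; (3|31)=-1, (4|31)=+1; (−1)^{1·0·15}·(-1)^0·(+1)^1 = +1.
v=53: a=53^1·(≡34), b=53^2·(≡9) mod 53; (34|53)=-1, (9|53)=+1; (−1)^{1·2·26}·(-1)^2·(+1)^1 = +1.
v=3: a=3^6·(≡2), b=3^18·(≡2) mod 3; (2|3)=-1, (2|3)=-1; (−1)^{6·18·1}·(-1)^18·(-1)^6 = +1.
v=∞: 2111762687 > 0 and -1363 < 0  ⇒  (a,b)_∞ = +1.
v=7: a=7^-4·(≡3), b=7^-8·(≡1) mod 7; (3|7)=-1, (1|7)=+1; (−1)^{-4·-8·3}·(-1)^-8·(+1)^-4 = +1.
v=17: a=17^0·(≡13), b=17^2·(≡11) mod 17; (13|17)=+1, (11|17)=-1; (−1)^{0·2·8}·(+1)^2·(-1)^0 = +1.
(2111762687, -1363 / ℚ) ramifies at {23, 47}: a division algebra.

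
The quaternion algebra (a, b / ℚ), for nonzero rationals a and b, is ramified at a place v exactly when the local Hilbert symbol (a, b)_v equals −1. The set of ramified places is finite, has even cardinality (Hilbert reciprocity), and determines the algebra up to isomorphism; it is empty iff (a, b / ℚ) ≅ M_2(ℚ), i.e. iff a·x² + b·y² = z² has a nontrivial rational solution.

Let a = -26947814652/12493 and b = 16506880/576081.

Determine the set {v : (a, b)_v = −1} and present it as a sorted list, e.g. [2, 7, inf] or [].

Mod squares: a ≡ -664651, b ≡ 4030. Check v ∈ {∞, 2, 3, 5, 11, 13, 23, 29, 31, 41, 43}.
v=∞: -664651 < 0 and 4030 > 0  ⇒  (a,b)_∞ = +1.
v=31: a=31^-2·(≡20), b=31^1·(≡3) mod 31; (20|31)=+1, (3|31)=-1; (−1)^{-2·1·15}·(+1)^1·(-1)^-2 = +1.
v=11: a=11^4·(≡10), b=11^-2·(≡3) mod 11; (10|11)=-1, (3|11)=+1; (−1)^{4·-2·5}·(-1)^-2·(+1)^4 = +1.
v=5: a=5^0·(≡1), b=5^1·(≡1) mod 5; (1|5)=+1, (1|5)=+1; (−1)^{0·1·2}·(+1)^1·(+1)^0 = +1.
v=13: a=13^-1·(≡5), b=13^1·(≡2) mod 13; (5|13)=-1, (2|13)=-1; (−1)^{-1·1·6}·(-1)^1·(-1)^-1 = +1.
v=43: a=43^1·(≡35), b=43^0·(≡4) mod 43; (35|43)=+1, (4|43)=+1; (−1)^{1·0·21}·(+1)^0·(+1)^1 = +1.
v=29: a=29^1·(≡28), b=29^0·(≡9) mod 29; (28|29)=+1, (9|29)=+1; (−1)^{1·0·14}·(+1)^0·(+1)^1 = +1.
v=41: a=41^1·(≡40), b=41^0·(≡13) mod 41; (40|41)=+1, (13|41)=-1; (−1)^{1·0·20}·(+1)^0·(-1)^1 = -1.
v=23: a=23^0·(≡4), b=23^-2·(≡7) mod 23; (4|23)=+1, (7|23)=-1; (−1)^{0·-2·11}·(+1)^-2·(-1)^0 = +1.
v=2: v_2(a)=2, v_2(b)=13; units ≡ 5, 7 (mod 8); ε·ε+αω+βω = 0·1+2·0+13·1 ≡ 1  ⇒  (a,b)_2 = -1.
v=3: a=3^2·(≡2), b=3^-2·(≡1) mod 3; (2|3)=-1, (1|3)=+1; (−1)^{2·-2·1}·(-1)^-2·(+1)^2 = +1.
|Ram(-664651, 4030)| = 2, even; anisotropic at {2, 41}.

[2, 41]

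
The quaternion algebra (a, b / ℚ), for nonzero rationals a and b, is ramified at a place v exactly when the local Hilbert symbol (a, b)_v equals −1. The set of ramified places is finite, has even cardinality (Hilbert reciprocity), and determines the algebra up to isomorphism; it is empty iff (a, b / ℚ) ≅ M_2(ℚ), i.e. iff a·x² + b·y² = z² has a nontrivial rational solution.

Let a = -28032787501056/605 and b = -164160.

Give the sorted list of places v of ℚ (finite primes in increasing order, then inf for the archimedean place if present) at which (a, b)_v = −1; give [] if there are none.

(a, b) ≡ (-7187505, -285) mod (ℚ^×)²; places V = {2, 3, 5, 11, 13, 19, 23, 29, 31, 41, ∞}.
(a,b)_23: α=2, u≡4; β=0, v≡14 (mod 23); (4|23)=+1, (14|23)=-1; sign (−1)^0·+1^0·-1^2 = +1.
(a,b)_19: α=0, u≡4; β=1, v≡5 (mod 19); (4|19)=+1, (5|19)=+1; sign (−1)^0·+1^1·+1^0 = +1.
(a,b)_2: α=12, β=6; u≡7, v≡3 (mod 8); ε(u)ε(v)=1·1, αω(v)=12·1, βω(u)=6·0; sum ≡ 1  ⇒  -1.
(a,b)_13: α=1, u≡6; β=0, v≡4 (mod 13); (6|13)=-1, (4|13)=+1; sign (−1)^0·-1^0·+1^1 = +1.
(a,b)_29: α=1, u≡12; β=0, v≡9 (mod 29); (12|29)=-1, (9|29)=+1; sign (−1)^0·-1^0·+1^1 = +1.
(a,b)_41: α=1, u≡29; β=0, v≡4 (mod 41); (29|41)=-1, (4|41)=+1; sign (−1)^0·-1^0·+1^1 = +1.
(a,b)_31: α=1, u≡7; β=0, v≡16 (mod 31); (7|31)=+1, (16|31)=+1; sign (−1)^0·+1^0·+1^1 = +1.
(a,b)_∞: sgn(-7187505)=−, sgn(-285)=−, so -1.
(a,b)_5: α=-1, u≡4; β=1, v≡3 (mod 5); (4|5)=+1, (3|5)=-1; sign (−1)^0·+1^1·-1^-1 = -1.
(a,b)_11: α=-2, u≡5; β=0, v≡4 (mod 11); (5|11)=+1, (4|11)=+1; sign (−1)^0·+1^0·+1^-2 = +1.
(a,b)_3: α=3, u≡1; β=3, v≡1 (mod 3); (1|3)=+1, (1|3)=+1; sign (−1)^1·+1^3·+1^3 = -1.
|Ram(-7187505, -285)| = 4, even; anisotropic at {2, 3, 5, ∞}.

[2, 3, 5, inf]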